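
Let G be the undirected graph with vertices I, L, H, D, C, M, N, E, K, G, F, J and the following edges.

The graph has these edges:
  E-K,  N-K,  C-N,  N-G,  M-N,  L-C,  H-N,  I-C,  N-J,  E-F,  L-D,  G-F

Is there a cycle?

Yes

DFS, tracking each vertex's parent; an edge to a visited non-parent vertex closes a cycle.
Start from I:
visit I (parent –)
  visit C (parent I)
    C–I: parent, skip
    visit N (parent C)
      N–C: parent, skip
      visit M (parent N)
        M–N: parent, skip
      visit H (parent N)
        H–N: parent, skip
      visit K (parent N)
        K–N: parent, skip
        visit E (parent K)
          E–K: parent, skip
          visit F (parent E)
            visit G (parent F)
              G–N: N visited and ≠ parent → cycle
Cycle: N – K – E – F – G – N.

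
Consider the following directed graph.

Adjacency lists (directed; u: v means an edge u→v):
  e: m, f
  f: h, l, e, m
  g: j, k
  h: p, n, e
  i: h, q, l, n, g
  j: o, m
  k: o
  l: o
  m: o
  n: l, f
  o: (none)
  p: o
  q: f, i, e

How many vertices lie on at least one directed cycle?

6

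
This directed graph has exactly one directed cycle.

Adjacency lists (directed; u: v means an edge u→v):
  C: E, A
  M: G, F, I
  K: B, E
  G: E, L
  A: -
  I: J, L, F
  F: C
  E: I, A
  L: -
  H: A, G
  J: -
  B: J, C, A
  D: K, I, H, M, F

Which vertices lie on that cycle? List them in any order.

DFS with gray/black marking from I:
I gray
  J gray
  J black
  L gray
  L black
  F gray
    C gray
      E gray
        E→I: I is gray → back edge
Back edge closes the cycle I → F → C → E → I; its vertices are {C, E, F, I}.

C, E, F, I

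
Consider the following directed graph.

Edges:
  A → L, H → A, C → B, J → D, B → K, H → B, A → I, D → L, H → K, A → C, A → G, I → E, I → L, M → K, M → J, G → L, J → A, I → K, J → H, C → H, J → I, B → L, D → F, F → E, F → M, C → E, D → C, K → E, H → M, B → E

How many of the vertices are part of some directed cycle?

A vertex is on a directed cycle iff it belongs to a strongly connected component of size ≥ 2 (or has a self-loop).
The vertices on cycles are {A, C, D, F, H, J, M} — 7 in total.

7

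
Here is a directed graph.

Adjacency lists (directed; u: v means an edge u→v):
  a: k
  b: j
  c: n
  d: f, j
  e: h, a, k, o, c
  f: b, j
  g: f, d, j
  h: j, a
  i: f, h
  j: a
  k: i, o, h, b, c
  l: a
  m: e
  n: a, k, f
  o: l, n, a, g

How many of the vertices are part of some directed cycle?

A vertex is on a directed cycle iff it belongs to a strongly connected component of size ≥ 2 (or has a self-loop).
The vertices on cycles are {a, b, c, d, f, g, h, i, j, k, l, n, o} — 13 in total.

13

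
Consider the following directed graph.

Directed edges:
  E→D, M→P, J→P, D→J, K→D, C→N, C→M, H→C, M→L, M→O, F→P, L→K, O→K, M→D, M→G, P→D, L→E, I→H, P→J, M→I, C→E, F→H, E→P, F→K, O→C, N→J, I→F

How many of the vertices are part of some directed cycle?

A vertex is on a directed cycle iff it belongs to a strongly connected component of size ≥ 2 (or has a self-loop).
The vertices on cycles are {C, D, F, H, I, J, M, O, P} — 9 in total.

9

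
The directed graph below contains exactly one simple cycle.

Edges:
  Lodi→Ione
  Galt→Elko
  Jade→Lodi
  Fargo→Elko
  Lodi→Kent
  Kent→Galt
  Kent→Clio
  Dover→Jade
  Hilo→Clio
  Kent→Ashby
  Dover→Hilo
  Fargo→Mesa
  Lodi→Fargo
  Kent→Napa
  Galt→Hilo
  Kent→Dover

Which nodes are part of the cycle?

Jade, Kent, Lodi, Dover

DFS with gray/black marking from Lodi:
Lodi gray
  Kent gray
    Napa gray
    Napa black
    Galt gray
      Elko gray
      Elko black
      Hilo gray
        Clio gray
        Clio black
      Hilo black
    Galt black
    Kent→Clio: Clio black — skip
    Dover gray
      Dover→Hilo: Hilo black — skip
      Jade gray
        Jade→Lodi: Lodi is gray → back edge
Back edge closes the cycle Lodi → Kent → Dover → Jade → Lodi; its vertices are {Jade, Kent, Lodi, Dover}.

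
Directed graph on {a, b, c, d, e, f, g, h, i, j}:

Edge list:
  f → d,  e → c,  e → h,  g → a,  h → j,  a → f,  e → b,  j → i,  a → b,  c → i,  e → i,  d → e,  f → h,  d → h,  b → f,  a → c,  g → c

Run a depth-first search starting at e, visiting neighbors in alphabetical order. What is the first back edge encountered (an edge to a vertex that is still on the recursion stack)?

d→e

DFS from e (visiting neighbors in alphabetical order); mark gray on enter, black on exit:
e gray
  b gray
    f gray
      d gray
        d→e: e is gray → back edge
First back edge: d → e.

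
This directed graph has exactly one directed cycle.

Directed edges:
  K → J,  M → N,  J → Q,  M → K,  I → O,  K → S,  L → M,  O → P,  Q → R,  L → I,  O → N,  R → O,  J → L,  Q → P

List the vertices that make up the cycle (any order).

DFS with gray/black marking from J:
J gray
  L gray
    I gray
      O gray
        N gray
        N black
        P gray
        P black
      O black
    I black
    M gray
      M→N: N black — skip
      K gray
        K→J: J is gray → back edge
Back edge closes the cycle J → L → M → K → J; its vertices are {J, K, L, M}.

J, K, L, M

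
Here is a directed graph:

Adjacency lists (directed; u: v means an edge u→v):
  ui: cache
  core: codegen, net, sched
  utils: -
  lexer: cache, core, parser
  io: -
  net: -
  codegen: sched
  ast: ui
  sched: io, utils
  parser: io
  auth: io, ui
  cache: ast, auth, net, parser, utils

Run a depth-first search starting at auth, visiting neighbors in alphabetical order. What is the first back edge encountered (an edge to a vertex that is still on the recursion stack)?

DFS from auth (visiting neighbors in alphabetical order); mark gray on enter, black on exit:
auth gray
  io gray
  io black
  ui gray
    cache gray
      ast gray
        ast→ui: ui is gray → back edge
First back edge: ast → ui.

ast→ui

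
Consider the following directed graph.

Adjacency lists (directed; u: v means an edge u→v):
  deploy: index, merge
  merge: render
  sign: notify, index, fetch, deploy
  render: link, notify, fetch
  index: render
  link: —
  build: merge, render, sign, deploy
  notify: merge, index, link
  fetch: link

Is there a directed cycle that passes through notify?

Yes

notify is on a cycle iff notify can reach itself via ≥1 edge.
notify → merge → render → notify — yes.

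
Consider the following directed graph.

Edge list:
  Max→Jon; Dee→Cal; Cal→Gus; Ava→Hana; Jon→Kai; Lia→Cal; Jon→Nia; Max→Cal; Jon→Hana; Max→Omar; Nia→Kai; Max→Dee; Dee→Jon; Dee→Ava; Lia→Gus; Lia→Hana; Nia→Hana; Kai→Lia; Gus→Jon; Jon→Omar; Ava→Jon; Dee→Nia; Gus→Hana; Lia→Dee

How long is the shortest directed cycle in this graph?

For each vertex v, BFS finds the shortest path from v back to v.
The shortest such closed walk is Dee → Nia → Kai → Lia → Dee, length 4.

4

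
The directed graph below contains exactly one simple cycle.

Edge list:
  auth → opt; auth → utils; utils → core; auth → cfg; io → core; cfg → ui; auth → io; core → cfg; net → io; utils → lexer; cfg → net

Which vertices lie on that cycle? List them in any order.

DFS with gray/black marking from cfg:
cfg gray
  net gray
    io gray
      core gray
        core→cfg: cfg is gray → back edge
Back edge closes the cycle cfg → net → io → core → cfg; its vertices are {io, cfg, net, core}.

io, cfg, net, core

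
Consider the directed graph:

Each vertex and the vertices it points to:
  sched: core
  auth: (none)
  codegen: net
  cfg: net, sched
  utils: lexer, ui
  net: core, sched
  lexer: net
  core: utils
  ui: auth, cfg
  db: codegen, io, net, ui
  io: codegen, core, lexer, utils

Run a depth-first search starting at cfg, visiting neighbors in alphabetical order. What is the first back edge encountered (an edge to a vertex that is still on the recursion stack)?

DFS from cfg (visiting neighbors in alphabetical order); mark gray on enter, black on exit:
cfg gray
  net gray
    core gray
      utils gray
        lexer gray
          lexer→net: net is gray → back edge
First back edge: lexer → net.

lexer->net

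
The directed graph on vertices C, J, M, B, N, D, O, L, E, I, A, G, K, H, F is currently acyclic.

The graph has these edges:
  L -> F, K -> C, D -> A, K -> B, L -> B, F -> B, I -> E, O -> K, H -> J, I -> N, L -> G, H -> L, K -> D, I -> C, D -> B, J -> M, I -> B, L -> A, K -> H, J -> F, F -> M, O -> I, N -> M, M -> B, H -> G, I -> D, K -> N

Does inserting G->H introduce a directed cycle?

Adding G→H creates a cycle iff H can already reach G.
Path from H: H → G.
So H → … → G → H is a cycle.

Yes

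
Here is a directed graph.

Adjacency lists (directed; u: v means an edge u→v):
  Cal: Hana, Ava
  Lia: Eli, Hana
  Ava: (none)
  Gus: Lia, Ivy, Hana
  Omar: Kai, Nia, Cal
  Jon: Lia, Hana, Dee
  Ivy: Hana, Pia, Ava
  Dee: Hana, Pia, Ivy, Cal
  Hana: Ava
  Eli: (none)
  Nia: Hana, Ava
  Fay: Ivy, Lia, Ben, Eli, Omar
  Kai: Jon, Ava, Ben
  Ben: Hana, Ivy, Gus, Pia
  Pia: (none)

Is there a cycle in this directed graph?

No

DFS with white/gray/black marking, starting from Lia:
Lia gray
  Eli gray
  Eli black
  Hana gray
    Ava gray
    Ava black
  Hana black
Lia black
Cal gray
  Cal→Hana: Hana black — skip
  Cal→Ava: Ava black — skip
Cal black
Gus gray
  Gus→Lia: Lia black — skip
  Ivy gray
    Ivy→Hana: Hana black — skip
    Pia gray
    Pia black
    Ivy→Ava: Ava black — skip
  Ivy black
  Gus→Hana: Hana black — skip
Gus black
Omar gray
  Kai gray
    Jon gray
      Jon→Lia: Lia black — skip
      Jon→Hana: Hana black — skip
      Dee gray
        Dee→Hana: Hana black — skip
        Dee→Pia: Pia black — skip
        Dee→Ivy: Ivy black — skip
        Dee→Cal: Cal black — skip
      Dee black
    Jon black
    Kai→Ava: Ava black — skip
    Ben gray
      Ben→Hana: Hana black — skip
      Ben→Ivy: Ivy black — skip
      Ben→Gus: Gus black — skip
      Ben→Pia: Pia black — skip
    Ben black
  Kai black
  Nia gray
    Nia→Hana: Hana black — skip
    Nia→Ava: Ava black — skip
  Nia black
  Omar→Cal: Cal black — skip
Omar black
Fay gray
  Fay→Ivy: Ivy black — skip
  Fay→Lia: Lia black — skip
  Fay→Ben: Ben black — skip
  Fay→Eli: Eli black — skip
  Fay→Omar: Omar black — skip
Fay black
Every edge goes to a white or black vertex — no back edge, so the graph is acyclic.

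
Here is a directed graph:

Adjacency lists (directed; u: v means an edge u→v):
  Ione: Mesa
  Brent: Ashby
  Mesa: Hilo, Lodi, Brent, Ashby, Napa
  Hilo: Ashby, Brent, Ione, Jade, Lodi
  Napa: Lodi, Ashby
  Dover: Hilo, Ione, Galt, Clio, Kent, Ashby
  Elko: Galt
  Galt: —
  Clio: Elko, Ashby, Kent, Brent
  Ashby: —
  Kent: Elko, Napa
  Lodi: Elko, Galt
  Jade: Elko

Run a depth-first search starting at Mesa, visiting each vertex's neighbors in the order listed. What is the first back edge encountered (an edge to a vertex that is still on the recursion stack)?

DFS from Mesa (visiting each vertex's neighbors in the order listed); mark gray on enter, black on exit:
Mesa gray
  Hilo gray
    Ashby gray
    Ashby black
    Brent gray
      Brent→Ashby: Ashby black — skip
    Brent black
    Ione gray
      Ione→Mesa: Mesa is gray → back edge
First back edge: Ione → Mesa.

Ione->Mesa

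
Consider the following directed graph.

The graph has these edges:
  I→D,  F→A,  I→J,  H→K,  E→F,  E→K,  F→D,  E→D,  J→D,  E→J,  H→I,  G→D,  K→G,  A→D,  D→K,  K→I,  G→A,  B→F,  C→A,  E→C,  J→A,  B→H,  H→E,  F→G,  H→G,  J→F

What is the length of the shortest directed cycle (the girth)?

3

For each vertex v, BFS finds the shortest path from v back to v.
The shortest such closed walk is K → G → D → K, length 3.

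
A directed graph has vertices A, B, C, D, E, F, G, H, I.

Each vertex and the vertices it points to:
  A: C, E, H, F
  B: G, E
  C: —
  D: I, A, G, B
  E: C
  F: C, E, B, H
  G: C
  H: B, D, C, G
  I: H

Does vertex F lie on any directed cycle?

F is on a cycle iff F can reach itself via ≥1 edge.
F → H → D → A → F — yes.

Yes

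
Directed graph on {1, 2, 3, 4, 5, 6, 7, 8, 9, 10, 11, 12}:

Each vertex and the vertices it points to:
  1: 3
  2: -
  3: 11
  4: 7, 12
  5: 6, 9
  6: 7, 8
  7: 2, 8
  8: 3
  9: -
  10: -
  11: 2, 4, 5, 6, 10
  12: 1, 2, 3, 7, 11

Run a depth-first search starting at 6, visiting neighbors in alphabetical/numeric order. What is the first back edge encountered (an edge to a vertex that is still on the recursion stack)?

4→7

DFS from 6 (visiting neighbors in alphabetical/numeric order); mark gray on enter, black on exit:
6 gray
  7 gray
    2 gray
    2 black
    8 gray
      3 gray
        11 gray
          11→2: 2 black — skip
          4 gray
            4→7: 7 is gray → back edge
First back edge: 4 → 7.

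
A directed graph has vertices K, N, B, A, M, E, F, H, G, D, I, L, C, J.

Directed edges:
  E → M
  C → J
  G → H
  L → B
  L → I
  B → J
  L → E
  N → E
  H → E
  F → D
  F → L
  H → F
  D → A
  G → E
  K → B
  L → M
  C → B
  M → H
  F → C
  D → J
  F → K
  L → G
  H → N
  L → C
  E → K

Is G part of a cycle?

Yes

G is on a cycle iff G can reach itself via ≥1 edge.
G → H → F → L → G — yes.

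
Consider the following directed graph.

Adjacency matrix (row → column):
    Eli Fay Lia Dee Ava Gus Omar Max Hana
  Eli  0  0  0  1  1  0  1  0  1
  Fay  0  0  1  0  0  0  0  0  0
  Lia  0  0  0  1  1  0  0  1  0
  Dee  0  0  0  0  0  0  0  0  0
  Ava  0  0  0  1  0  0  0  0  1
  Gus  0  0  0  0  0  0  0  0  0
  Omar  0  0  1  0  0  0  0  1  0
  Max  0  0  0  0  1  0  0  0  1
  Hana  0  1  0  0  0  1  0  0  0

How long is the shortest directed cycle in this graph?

For each vertex v, BFS finds the shortest path from v back to v.
The shortest such closed walk is Hana → Fay → Lia → Max → Hana, length 4.

4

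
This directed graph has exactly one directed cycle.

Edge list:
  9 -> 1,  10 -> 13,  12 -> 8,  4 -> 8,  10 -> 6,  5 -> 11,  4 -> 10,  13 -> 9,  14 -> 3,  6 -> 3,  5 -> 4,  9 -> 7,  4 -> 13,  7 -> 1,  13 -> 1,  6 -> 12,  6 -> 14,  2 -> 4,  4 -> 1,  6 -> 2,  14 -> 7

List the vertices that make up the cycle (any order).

DFS with gray/black marking from 4:
4 gray
  1 gray
  1 black
  13 gray
    13→1: 1 black — skip
    9 gray
      9→1: 1 black — skip
      7 gray
        7→1: 1 black — skip
      7 black
    9 black
  13 black
  10 gray
    10→13: 13 black — skip
    6 gray
      2 gray
        2→4: 4 is gray → back edge
Back edge closes the cycle 4 → 10 → 6 → 2 → 4; its vertices are {2, 4, 6, 10}.

2, 4, 6, 10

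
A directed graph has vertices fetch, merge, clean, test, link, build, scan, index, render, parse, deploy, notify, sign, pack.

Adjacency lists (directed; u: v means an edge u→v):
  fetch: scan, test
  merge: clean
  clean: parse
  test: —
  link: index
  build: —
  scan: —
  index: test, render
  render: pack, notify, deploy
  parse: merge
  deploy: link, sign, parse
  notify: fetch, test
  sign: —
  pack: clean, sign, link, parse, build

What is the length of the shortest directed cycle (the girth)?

3

For each vertex v, BFS finds the shortest path from v back to v.
The shortest such closed walk is clean → parse → merge → clean, length 3.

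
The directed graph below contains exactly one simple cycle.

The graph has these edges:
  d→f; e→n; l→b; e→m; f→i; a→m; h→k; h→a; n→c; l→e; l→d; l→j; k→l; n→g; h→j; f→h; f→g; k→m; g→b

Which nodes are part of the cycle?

d, f, h, k, l

DFS with gray/black marking from l:
l gray
  e gray
    m gray
    m black
    n gray
      g gray
        b gray
        b black
      g black
      c gray
      c black
    n black
  e black
  l→b: b black — skip
  j gray
  j black
  d gray
    f gray
      i gray
      i black
      f→g: g black — skip
      h gray
        k gray
          k→l: l is gray → back edge
Back edge closes the cycle l → d → f → h → k → l; its vertices are {d, f, h, k, l}.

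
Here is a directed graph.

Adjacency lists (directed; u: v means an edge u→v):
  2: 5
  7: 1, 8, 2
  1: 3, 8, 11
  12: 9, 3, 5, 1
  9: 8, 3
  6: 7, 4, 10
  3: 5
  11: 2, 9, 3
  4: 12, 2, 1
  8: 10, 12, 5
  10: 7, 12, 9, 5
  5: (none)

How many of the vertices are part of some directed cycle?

A vertex is on a directed cycle iff it belongs to a strongly connected component of size ≥ 2 (or has a self-loop).
The vertices on cycles are {1, 7, 8, 9, 10, 11, 12} — 7 in total.

7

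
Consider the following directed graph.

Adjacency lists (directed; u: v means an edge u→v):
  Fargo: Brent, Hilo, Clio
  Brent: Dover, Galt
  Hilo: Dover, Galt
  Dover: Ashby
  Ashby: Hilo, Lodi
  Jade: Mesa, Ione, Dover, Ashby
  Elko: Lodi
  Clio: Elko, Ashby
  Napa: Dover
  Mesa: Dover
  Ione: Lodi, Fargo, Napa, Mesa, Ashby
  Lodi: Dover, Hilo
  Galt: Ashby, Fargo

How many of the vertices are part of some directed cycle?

9

A vertex is on a directed cycle iff it belongs to a strongly connected component of size ≥ 2 (or has a self-loop).
The vertices on cycles are {Clio, Elko, Galt, Hilo, Lodi, Ashby, Brent, Dover, Fargo} — 9 in total.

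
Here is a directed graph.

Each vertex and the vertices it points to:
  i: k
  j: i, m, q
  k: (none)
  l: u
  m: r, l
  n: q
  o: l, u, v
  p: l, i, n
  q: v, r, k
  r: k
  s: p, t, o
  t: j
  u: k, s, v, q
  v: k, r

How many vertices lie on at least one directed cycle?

8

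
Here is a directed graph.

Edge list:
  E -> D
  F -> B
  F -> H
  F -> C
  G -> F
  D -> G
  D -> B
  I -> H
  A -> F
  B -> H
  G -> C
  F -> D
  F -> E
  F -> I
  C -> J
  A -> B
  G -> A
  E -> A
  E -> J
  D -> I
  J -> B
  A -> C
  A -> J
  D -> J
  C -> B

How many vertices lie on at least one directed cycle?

5

A vertex is on a directed cycle iff it belongs to a strongly connected component of size ≥ 2 (or has a self-loop).
The vertices on cycles are {A, D, E, F, G} — 5 in total.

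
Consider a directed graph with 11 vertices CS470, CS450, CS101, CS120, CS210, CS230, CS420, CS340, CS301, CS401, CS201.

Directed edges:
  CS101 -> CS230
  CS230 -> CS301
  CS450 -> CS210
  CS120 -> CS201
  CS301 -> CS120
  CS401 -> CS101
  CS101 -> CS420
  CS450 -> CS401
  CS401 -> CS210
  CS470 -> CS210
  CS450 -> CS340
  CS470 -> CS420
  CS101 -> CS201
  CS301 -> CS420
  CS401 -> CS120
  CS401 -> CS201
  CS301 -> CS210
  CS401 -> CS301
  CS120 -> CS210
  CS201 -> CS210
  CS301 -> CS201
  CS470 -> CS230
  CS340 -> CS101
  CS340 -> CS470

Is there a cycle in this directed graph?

No

DFS with white/gray/black marking, starting from CS470:
CS470 gray
  CS210 gray
  CS210 black
  CS420 gray
  CS420 black
  CS230 gray
    CS301 gray
      CS301→CS420: CS420 black — skip
      CS120 gray
        CS120→CS210: CS210 black — skip
        CS201 gray
          CS201→CS210: CS210 black — skip
        CS201 black
      CS120 black
      CS301→CS201: CS201 black — skip
      CS301→CS210: CS210 black — skip
    CS301 black
  CS230 black
CS470 black
CS450 gray
  CS401 gray
    CS401→CS301: CS301 black — skip
    CS101 gray
      CS101→CS230: CS230 black — skip
      CS101→CS201: CS201 black — skip
      CS101→CS420: CS420 black — skip
    CS101 black
    CS401→CS201: CS201 black — skip
    CS401→CS210: CS210 black — skip
    CS401→CS120: CS120 black — skip
  CS401 black
  CS340 gray
    CS340→CS101: CS101 black — skip
    CS340→CS470: CS470 black — skip
  CS340 black
  CS450→CS210: CS210 black — skip
CS450 black
Every edge goes to a white or black vertex — no back edge, so the graph is acyclic.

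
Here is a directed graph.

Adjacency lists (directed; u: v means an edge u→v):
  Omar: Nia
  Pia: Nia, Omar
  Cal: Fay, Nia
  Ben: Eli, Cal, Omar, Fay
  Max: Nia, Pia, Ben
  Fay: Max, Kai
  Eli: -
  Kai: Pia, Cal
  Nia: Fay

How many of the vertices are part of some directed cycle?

A vertex is on a directed cycle iff it belongs to a strongly connected component of size ≥ 2 (or has a self-loop).
The vertices on cycles are {Ben, Cal, Fay, Kai, Max, Nia, Pia, Omar} — 8 in total.

8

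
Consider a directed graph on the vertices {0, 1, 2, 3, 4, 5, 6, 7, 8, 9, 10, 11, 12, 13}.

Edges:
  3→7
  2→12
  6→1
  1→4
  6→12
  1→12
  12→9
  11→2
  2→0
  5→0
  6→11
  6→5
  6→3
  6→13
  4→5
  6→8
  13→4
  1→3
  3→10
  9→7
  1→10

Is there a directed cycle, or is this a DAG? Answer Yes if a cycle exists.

DFS with white/gray/black marking, starting from 13:
13 gray
  4 gray
    5 gray
      0 gray
      0 black
    5 black
  4 black
13 black
1 gray
  12 gray
    9 gray
      7 gray
      7 black
    9 black
  12 black
  3 gray
    10 gray
    10 black
    3→7: 7 black — skip
  3 black
  1→4: 4 black — skip
  1→10: 10 black — skip
1 black
2 gray
  2→0: 0 black — skip
  2→12: 12 black — skip
2 black
6 gray
  6→1: 1 black — skip
  11 gray
    11→2: 2 black — skip
  11 black
  6→5: 5 black — skip
  6→3: 3 black — skip
  6→12: 12 black — skip
  8 gray
  8 black
  6→13: 13 black — skip
6 black
Every edge goes to a white or black vertex — no back edge, so the graph is acyclic.

No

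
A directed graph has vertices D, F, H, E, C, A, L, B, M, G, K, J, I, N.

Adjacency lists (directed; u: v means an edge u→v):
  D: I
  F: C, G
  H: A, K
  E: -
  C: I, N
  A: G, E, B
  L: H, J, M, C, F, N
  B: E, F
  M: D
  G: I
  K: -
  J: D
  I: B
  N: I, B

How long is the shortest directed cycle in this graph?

4

For each vertex v, BFS finds the shortest path from v back to v.
The shortest such closed walk is F → G → I → B → F, length 4.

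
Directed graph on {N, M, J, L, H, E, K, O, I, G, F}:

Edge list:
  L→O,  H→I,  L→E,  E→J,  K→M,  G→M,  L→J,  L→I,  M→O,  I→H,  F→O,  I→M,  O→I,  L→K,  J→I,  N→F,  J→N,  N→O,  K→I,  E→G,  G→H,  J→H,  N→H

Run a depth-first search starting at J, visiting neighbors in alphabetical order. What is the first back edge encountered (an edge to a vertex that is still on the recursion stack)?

DFS from J (visiting neighbors in alphabetical order); mark gray on enter, black on exit:
J gray
  H gray
    I gray
      I→H: H is gray → back edge
First back edge: I → H.

I->H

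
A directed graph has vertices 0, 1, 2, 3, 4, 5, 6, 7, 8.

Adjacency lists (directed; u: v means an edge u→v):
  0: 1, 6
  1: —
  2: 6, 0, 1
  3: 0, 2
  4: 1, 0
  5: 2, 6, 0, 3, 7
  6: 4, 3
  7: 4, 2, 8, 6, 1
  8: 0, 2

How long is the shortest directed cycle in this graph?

3

For each vertex v, BFS finds the shortest path from v back to v.
The shortest such closed walk is 6 → 4 → 0 → 6, length 3.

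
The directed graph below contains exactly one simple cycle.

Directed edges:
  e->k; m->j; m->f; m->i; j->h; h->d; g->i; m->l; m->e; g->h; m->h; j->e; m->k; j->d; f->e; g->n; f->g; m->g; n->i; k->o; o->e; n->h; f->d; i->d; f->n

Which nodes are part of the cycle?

DFS with gray/black marking from k:
k gray
  o gray
    e gray
      e→k: k is gray → back edge
Back edge closes the cycle k → o → e → k; its vertices are {e, k, o}.

e, k, o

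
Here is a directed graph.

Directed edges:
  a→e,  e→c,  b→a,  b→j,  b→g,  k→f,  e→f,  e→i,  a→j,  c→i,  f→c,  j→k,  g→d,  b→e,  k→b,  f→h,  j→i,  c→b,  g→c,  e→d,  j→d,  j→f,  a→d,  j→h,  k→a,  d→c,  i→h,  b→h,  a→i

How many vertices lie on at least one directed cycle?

9

A vertex is on a directed cycle iff it belongs to a strongly connected component of size ≥ 2 (or has a self-loop).
The vertices on cycles are {a, b, c, d, e, f, g, j, k} — 9 in total.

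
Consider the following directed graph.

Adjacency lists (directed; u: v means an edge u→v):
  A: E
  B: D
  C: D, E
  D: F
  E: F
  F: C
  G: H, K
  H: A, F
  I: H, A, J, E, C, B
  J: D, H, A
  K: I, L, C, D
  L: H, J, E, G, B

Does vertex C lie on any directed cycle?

Yes

C is on a cycle iff C can reach itself via ≥1 edge.
C → D → F → C — yes.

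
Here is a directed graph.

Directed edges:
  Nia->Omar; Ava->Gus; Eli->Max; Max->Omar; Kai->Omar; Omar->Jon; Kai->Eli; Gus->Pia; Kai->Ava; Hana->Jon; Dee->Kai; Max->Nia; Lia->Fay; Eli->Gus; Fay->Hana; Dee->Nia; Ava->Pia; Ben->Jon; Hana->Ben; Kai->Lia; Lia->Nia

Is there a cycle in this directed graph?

No

DFS with white/gray/black marking, starting from Omar:
Omar gray
  Jon gray
  Jon black
Omar black
Eli gray
  Max gray
    Max→Omar: Omar black — skip
    Nia gray
      Nia→Omar: Omar black — skip
    Nia black
  Max black
  Gus gray
    Pia gray
    Pia black
  Gus black
Eli black
Dee gray
  Dee→Nia: Nia black — skip
  Kai gray
    Ava gray
      Ava→Gus: Gus black — skip
      Ava→Pia: Pia black — skip
    Ava black
    Lia gray
      Lia→Nia: Nia black — skip
      Fay gray
        Hana gray
          Hana→Jon: Jon black — skip
          Ben gray
            Ben→Jon: Jon black — skip
          Ben black
        Hana black
      Fay black
    Lia black
    Kai→Omar: Omar black — skip
    Kai→Eli: Eli black — skip
  Kai black
Dee black
Every edge goes to a white or black vertex — no back edge, so the graph is acyclic.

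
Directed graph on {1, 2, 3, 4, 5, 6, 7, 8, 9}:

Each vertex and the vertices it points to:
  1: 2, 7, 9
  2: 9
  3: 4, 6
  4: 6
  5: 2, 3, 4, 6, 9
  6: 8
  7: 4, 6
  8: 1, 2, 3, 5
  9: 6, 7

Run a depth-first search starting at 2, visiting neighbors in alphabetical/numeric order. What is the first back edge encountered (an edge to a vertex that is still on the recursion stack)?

1→2

DFS from 2 (visiting neighbors in alphabetical/numeric order); mark gray on enter, black on exit:
2 gray
  9 gray
    6 gray
      8 gray
        1 gray
          1→2: 2 is gray → back edge
First back edge: 1 → 2.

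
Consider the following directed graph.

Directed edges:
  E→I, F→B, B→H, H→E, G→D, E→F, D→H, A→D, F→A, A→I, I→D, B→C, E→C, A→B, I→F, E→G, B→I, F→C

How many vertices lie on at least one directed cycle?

8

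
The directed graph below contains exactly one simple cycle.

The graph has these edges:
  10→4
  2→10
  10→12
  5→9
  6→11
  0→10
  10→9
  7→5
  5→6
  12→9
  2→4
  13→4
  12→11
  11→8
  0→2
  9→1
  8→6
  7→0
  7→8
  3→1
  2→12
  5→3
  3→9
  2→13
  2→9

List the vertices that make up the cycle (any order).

DFS with gray/black marking from 8:
8 gray
  6 gray
    11 gray
      11→8: 8 is gray → back edge
Back edge closes the cycle 8 → 6 → 11 → 8; its vertices are {6, 8, 11}.

6, 8, 11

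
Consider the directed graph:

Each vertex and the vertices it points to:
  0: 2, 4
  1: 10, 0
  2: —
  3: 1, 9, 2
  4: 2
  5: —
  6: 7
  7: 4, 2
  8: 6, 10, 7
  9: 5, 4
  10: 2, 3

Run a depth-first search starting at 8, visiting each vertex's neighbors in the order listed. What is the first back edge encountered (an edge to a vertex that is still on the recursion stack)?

1→10

DFS from 8 (visiting each vertex's neighbors in the order listed); mark gray on enter, black on exit:
8 gray
  6 gray
    7 gray
      4 gray
        2 gray
        2 black
      4 black
      7→2: 2 black — skip
    7 black
  6 black
  10 gray
    10→2: 2 black — skip
    3 gray
      1 gray
        1→10: 10 is gray → back edge
First back edge: 1 → 10.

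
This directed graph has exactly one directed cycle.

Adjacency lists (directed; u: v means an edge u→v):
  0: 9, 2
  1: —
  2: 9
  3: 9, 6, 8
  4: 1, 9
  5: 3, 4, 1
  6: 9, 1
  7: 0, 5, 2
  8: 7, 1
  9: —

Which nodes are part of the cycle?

3, 5, 7, 8

DFS with gray/black marking from 3:
3 gray
  9 gray
  9 black
  6 gray
    6→9: 9 black — skip
    1 gray
    1 black
  6 black
  8 gray
    7 gray
      0 gray
        0→9: 9 black — skip
        2 gray
          2→9: 9 black — skip
        2 black
      0 black
      5 gray
        5→3: 3 is gray → back edge
Back edge closes the cycle 3 → 8 → 7 → 5 → 3; its vertices are {3, 5, 7, 8}.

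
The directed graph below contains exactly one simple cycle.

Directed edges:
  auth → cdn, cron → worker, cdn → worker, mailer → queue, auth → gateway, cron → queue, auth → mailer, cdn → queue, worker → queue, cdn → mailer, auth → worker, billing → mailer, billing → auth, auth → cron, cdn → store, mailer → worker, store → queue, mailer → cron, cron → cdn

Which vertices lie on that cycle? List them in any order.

cdn, cron, mailer

DFS with gray/black marking from cron:
cron gray
  worker gray
    queue gray
    queue black
  worker black
  cron→queue: queue black — skip
  cdn gray
    mailer gray
      mailer→worker: worker black — skip
      mailer→queue: queue black — skip
      mailer→cron: cron is gray → back edge
Back edge closes the cycle cron → cdn → mailer → cron; its vertices are {cdn, cron, mailer}.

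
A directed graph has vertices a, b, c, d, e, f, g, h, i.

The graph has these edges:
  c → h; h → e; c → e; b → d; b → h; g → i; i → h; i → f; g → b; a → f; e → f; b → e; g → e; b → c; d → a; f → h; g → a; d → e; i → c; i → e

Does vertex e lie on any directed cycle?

Yes

e is on a cycle iff e can reach itself via ≥1 edge.
e → f → h → e — yes.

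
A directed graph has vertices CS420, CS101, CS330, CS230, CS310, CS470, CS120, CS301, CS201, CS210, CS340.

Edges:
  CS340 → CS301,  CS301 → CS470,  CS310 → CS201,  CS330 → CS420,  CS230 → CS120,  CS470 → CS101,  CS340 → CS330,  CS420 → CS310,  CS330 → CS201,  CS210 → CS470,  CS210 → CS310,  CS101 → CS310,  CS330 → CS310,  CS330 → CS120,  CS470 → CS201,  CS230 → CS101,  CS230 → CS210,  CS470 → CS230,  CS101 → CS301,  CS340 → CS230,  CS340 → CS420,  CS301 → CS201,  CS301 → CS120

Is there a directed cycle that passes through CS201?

CS201 lies on a cycle iff there is a path from CS201 back to itself.
Exploring from CS201, it never reaches itself; equivalently, its strongly connected component is a singleton.

No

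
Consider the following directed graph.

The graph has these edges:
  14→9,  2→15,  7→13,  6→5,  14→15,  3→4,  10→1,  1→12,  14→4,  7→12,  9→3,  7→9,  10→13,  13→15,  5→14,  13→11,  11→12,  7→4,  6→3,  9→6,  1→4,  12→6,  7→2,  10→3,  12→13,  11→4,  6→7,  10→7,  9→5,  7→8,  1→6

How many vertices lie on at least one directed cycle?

8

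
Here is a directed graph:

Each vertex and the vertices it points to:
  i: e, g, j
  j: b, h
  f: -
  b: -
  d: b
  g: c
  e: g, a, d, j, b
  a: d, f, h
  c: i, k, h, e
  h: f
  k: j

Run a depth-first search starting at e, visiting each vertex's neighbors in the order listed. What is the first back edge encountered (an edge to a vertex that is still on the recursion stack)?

i→e

DFS from e (visiting each vertex's neighbors in the order listed); mark gray on enter, black on exit:
e gray
  g gray
    c gray
      i gray
        i→e: e is gray → back edge
First back edge: i → e.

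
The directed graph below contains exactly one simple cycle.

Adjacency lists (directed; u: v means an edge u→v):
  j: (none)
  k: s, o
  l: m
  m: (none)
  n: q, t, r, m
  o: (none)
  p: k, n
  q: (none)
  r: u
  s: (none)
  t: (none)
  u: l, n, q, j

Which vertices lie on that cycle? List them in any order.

n, r, u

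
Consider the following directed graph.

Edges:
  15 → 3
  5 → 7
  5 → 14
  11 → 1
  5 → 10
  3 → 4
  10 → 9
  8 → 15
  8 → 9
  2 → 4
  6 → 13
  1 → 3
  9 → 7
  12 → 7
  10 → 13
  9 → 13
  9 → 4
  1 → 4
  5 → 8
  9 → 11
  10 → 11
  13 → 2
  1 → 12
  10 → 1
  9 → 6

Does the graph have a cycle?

DFS with white/gray/black marking, starting from 10:
10 gray
  13 gray
    2 gray
      4 gray
      4 black
    2 black
  13 black
  9 gray
    9→13: 13 black — skip
    11 gray
      1 gray
        12 gray
          7 gray
          7 black
        12 black
        1→4: 4 black — skip
        3 gray
          3→4: 4 black — skip
        3 black
      1 black
    11 black
    6 gray
      6→13: 13 black — skip
    6 black
    9→4: 4 black — skip
    9→7: 7 black — skip
  9 black
  10→11: 11 black — skip
  10→1: 1 black — skip
10 black
14 gray
14 black
15 gray
  15→3: 3 black — skip
15 black
8 gray
  8→15: 15 black — skip
  8→9: 9 black — skip
8 black
5 gray
  5→7: 7 black — skip
  5→14: 14 black — skip
  5→10: 10 black — skip
  5→8: 8 black — skip
5 black
Every edge goes to a white or black vertex — no back edge, so the graph is acyclic.

No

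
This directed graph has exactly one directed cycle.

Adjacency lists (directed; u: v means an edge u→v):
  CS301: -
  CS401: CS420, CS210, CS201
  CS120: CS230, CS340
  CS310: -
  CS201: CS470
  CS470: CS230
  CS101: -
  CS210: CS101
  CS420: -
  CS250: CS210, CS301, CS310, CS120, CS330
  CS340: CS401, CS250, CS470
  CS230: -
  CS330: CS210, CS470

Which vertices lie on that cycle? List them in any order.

CS120, CS250, CS340

DFS with gray/black marking from CS340:
CS340 gray
  CS401 gray
    CS420 gray
    CS420 black
    CS210 gray
      CS101 gray
      CS101 black
    CS210 black
    CS201 gray
      CS470 gray
        CS230 gray
        CS230 black
      CS470 black
    CS201 black
  CS401 black
  CS250 gray
    CS250→CS210: CS210 black — skip
    CS301 gray
    CS301 black
    CS310 gray
    CS310 black
    CS120 gray
      CS120→CS230: CS230 black — skip
      CS120→CS340: CS340 is gray → back edge
Back edge closes the cycle CS340 → CS250 → CS120 → CS340; its vertices are {CS120, CS250, CS340}.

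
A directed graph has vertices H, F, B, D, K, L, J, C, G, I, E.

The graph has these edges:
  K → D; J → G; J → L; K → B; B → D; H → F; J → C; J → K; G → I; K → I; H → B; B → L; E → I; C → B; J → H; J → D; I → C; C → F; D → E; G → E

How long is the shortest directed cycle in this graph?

5

For each vertex v, BFS finds the shortest path from v back to v.
The shortest such closed walk is B → D → E → I → C → B, length 5.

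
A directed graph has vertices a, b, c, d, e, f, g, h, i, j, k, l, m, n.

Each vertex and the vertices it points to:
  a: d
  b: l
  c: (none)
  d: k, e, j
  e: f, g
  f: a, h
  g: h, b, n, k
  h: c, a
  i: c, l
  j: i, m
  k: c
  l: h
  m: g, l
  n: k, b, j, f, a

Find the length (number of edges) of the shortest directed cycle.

4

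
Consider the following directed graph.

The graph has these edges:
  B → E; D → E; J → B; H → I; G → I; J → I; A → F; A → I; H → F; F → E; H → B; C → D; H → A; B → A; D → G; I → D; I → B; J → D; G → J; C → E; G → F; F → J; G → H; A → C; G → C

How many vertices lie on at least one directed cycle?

9

A vertex is on a directed cycle iff it belongs to a strongly connected component of size ≥ 2 (or has a self-loop).
The vertices on cycles are {A, B, C, D, F, G, H, I, J} — 9 in total.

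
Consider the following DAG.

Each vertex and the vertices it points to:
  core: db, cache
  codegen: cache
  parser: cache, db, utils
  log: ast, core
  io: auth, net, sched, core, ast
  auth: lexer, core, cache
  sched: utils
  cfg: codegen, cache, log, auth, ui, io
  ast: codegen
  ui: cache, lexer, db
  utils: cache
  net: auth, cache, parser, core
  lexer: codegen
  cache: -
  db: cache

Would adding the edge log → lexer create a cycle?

No

Adding log→lexer creates a cycle iff lexer can already reach log.
Explore from lexer: no path reaches log. The graph stays acyclic.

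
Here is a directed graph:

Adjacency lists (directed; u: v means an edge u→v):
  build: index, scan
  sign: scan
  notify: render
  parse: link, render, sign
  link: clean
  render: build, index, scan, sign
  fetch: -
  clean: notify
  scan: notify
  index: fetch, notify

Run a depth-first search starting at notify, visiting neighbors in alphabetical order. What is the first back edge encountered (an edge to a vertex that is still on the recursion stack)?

index->notify

DFS from notify (visiting neighbors in alphabetical order); mark gray on enter, black on exit:
notify gray
  render gray
    build gray
      index gray
        fetch gray
        fetch black
        index→notify: notify is gray → back edge
First back edge: index → notify.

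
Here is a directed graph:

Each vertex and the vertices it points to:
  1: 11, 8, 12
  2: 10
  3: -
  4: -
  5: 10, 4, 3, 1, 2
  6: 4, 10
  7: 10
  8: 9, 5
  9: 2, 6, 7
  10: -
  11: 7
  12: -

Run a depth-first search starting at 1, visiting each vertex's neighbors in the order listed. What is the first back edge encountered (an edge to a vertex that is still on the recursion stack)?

DFS from 1 (visiting each vertex's neighbors in the order listed); mark gray on enter, black on exit:
1 gray
  11 gray
    7 gray
      10 gray
      10 black
    7 black
  11 black
  8 gray
    9 gray
      2 gray
        2→10: 10 black — skip
      2 black
      6 gray
        4 gray
        4 black
        6→10: 10 black — skip
      6 black
      9→7: 7 black — skip
    9 black
    5 gray
      5→10: 10 black — skip
      5→4: 4 black — skip
      3 gray
      3 black
      5→1: 1 is gray → back edge
First back edge: 5 → 1.

5->1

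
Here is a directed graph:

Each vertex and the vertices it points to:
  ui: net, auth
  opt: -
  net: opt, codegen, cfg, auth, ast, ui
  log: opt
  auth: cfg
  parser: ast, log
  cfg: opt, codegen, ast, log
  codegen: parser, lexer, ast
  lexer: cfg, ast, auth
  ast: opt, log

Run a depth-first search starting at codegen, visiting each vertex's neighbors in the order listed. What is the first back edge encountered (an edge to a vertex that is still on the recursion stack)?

DFS from codegen (visiting each vertex's neighbors in the order listed); mark gray on enter, black on exit:
codegen gray
  parser gray
    ast gray
      opt gray
      opt black
      log gray
        log→opt: opt black — skip
      log black
    ast black
    parser→log: log black — skip
  parser black
  lexer gray
    cfg gray
      cfg→opt: opt black — skip
      cfg→codegen: codegen is gray → back edge
First back edge: cfg → codegen.

cfg->codegen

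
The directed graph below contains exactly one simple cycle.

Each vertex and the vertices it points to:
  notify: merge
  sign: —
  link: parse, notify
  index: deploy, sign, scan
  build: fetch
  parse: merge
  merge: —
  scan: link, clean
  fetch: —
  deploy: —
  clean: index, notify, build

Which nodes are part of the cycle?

DFS with gray/black marking from clean:
clean gray
  index gray
    deploy gray
    deploy black
    sign gray
    sign black
    scan gray
      link gray
        parse gray
          merge gray
          merge black
        parse black
        notify gray
          notify→merge: merge black — skip
        notify black
      link black
      scan→clean: clean is gray → back edge
Back edge closes the cycle clean → index → scan → clean; its vertices are {scan, clean, index}.

scan, clean, index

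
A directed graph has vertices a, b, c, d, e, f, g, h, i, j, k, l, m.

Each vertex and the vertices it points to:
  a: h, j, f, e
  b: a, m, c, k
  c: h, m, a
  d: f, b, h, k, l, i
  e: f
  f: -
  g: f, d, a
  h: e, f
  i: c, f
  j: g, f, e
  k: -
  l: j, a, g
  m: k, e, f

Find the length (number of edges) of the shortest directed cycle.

For each vertex v, BFS finds the shortest path from v back to v.
The shortest such closed walk is l → g → d → l, length 3.

3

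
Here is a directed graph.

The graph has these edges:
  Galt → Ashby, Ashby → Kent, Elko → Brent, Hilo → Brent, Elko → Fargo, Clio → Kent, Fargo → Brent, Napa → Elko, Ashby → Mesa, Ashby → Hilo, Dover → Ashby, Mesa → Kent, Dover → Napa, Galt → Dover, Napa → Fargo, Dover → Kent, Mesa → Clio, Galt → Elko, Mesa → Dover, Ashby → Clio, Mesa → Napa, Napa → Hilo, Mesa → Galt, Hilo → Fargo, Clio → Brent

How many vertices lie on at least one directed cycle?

4

A vertex is on a directed cycle iff it belongs to a strongly connected component of size ≥ 2 (or has a self-loop).
The vertices on cycles are {Galt, Mesa, Ashby, Dover} — 4 in total.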